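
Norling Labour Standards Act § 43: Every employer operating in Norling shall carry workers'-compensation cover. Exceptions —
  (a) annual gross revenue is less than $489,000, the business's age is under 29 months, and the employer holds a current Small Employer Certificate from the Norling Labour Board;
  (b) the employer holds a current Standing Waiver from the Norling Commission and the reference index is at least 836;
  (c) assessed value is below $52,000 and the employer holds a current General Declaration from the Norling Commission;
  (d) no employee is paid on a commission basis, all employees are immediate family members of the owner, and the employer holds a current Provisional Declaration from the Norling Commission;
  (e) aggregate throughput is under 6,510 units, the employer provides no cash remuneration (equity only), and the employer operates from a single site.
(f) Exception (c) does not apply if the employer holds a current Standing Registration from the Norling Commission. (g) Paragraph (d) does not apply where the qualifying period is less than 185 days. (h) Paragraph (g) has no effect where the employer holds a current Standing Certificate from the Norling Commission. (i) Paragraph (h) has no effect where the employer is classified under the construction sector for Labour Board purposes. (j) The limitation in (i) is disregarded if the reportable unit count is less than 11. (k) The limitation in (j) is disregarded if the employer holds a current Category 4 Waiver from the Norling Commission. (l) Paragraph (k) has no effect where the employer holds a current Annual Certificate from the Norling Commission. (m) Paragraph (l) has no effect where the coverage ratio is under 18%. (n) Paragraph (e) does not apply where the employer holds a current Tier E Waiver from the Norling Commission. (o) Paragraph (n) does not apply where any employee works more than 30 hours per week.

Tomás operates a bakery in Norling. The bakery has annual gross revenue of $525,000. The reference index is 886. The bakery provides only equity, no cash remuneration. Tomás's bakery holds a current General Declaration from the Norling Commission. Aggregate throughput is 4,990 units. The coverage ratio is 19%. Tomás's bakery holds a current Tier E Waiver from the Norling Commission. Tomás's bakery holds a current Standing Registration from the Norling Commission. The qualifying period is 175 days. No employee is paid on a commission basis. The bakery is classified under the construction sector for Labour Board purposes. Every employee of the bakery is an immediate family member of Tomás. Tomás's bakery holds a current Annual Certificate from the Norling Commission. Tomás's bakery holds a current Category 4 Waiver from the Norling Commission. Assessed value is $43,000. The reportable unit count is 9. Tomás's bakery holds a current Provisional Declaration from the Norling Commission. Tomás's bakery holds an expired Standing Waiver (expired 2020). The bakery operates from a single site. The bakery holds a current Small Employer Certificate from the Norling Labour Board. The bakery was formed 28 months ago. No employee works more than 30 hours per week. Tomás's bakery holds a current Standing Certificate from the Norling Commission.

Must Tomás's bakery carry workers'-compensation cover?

No — exception (d) applies; Tomás's bakery is not required to carry workers'-compensation cover.

Exception (a) does not apply: annual gross revenue is $525,000, not less than $489,000.
Exception (b) requires that the employer holds a current Standing Waiver from the Norling Commission; but the Standing Waiver is not current, so (b) is unavailable.
All of (c)'s requirements are met (assessed value is $43,000, below the $52,000 limit; a current General Declaration is held). However, paragraph (f) must be considered: (f) is triggered — a current Standing Registration is held. Exception (c) does not apply.
All of (d)'s requirements are met (no employee is paid on commission; every employee is an immediate family member; a current Provisional Declaration is held). Under paragraphs (g)–(m): (g) is engaged (the qualifying period is 175 days, less than the 185 days limit), but yields to (h): (h) is triggered — a current Standing Certificate is held. (i) would limit (h) — the bakery is classified under the construction sector — but (j) sets (i) aside: (j) is engaged — the reportable unit count is 9, less than the 11 limit. (k) would limit (j) — a current Category 4 Waiver is held — but (l) sets (k) aside: (l) operates against (k): a current Annual Certificate is held. (m) does not operate here (the coverage ratio is 19%, not under 18%), so (l) stands. So (d) applies.
Exception (e): aggregate throughput is 4,990 units, under the 6,510 units limit; remuneration is equity-only; the employer operates from a single site — every condition holds. However, paragraphs (n)–(o) must be considered: (n) operates against (e): a current Tier E Waiver is held. (o), which would lift (n), is inapplicable — no employee exceeds 30 hours/week. Exception (e) does not apply.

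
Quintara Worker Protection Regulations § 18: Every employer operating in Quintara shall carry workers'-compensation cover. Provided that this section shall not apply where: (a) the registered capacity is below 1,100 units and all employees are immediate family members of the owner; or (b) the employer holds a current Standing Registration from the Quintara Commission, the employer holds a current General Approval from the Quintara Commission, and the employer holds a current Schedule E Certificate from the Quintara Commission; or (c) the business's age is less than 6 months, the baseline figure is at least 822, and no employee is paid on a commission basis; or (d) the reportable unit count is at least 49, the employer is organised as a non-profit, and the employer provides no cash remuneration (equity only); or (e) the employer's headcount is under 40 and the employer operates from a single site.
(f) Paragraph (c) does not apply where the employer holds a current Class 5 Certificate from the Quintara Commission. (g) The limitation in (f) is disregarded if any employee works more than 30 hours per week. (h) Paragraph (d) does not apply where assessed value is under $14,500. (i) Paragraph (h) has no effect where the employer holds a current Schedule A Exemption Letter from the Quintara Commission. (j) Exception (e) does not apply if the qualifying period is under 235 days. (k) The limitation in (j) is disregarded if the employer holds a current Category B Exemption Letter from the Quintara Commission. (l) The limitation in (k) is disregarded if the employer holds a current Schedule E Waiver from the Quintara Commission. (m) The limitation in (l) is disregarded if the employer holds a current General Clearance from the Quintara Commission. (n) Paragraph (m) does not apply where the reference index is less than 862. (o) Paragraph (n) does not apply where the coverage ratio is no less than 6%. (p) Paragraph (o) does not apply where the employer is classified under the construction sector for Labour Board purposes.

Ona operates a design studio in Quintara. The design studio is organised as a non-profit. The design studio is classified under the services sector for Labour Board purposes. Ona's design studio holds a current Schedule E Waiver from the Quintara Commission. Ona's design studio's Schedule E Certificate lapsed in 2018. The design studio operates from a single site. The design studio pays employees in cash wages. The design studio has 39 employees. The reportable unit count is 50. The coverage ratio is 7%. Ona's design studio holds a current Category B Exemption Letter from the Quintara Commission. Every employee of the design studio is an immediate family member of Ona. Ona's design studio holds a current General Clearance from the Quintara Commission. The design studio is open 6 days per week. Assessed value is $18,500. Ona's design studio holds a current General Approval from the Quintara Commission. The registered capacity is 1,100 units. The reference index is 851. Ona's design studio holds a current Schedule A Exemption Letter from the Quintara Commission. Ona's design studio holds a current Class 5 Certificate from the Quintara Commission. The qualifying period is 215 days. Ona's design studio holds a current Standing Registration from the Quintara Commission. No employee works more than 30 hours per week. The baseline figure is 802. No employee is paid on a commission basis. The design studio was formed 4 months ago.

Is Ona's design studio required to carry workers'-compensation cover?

Exception (a) fails — the registered capacity is 1,100 units, not below 1,100 units.
Exception (b) does not apply: no current Schedule E Certificate is held.
Exception (c) does not apply: the baseline figure is 802, short of 822.
Exception (d) does not apply: employees are paid cash wages.
All of (e)'s requirements are met (the employer's headcount is 39, under the 40 limit; the employer operates from a single site). Applying paragraphs (j)–(p): (j) would limit (e) — the qualifying period is 215 days, under the 235 days limit — but (k) sets (j) aside: (k) operates against (j): a current Category B Exemption Letter is held. (l) is triggered (a current Schedule E Waiver is held), but is overridden by (m): (m) operates against (l): a current General Clearance is held. (n) would limit (m) — the reference index is 851, less than the 862 limit — but (o) sets (n) aside: (o) is engaged — the coverage ratio is 7%, meeting the 6% threshold. (p) does not operate here (the design studio is classified under the services sector), so (o) stands. Exception (e) stands.

No — exception (e) applies; Ona's design studio is not required to carry workers'-compensation cover.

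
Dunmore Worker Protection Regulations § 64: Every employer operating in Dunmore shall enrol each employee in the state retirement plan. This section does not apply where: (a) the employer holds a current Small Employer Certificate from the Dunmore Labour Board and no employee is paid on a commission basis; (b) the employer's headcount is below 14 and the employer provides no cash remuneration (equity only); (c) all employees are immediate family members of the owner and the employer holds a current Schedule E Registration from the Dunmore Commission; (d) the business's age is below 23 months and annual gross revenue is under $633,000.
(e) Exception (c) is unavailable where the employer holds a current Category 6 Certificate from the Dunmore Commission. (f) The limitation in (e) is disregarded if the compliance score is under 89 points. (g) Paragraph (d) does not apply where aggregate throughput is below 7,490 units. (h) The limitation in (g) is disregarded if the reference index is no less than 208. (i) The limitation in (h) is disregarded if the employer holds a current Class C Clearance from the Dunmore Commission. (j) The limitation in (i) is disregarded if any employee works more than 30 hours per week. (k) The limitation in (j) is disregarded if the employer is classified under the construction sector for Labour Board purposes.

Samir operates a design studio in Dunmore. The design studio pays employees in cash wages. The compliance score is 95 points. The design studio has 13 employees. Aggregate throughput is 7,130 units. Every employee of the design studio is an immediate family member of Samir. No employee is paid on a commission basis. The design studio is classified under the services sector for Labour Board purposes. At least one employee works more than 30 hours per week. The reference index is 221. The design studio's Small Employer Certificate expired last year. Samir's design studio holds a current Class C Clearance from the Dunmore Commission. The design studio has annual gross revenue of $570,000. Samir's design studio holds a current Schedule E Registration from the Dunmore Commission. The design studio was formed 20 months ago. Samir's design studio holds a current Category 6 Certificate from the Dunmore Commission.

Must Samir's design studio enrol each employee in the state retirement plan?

Exception (a) requires that the employer holds a current Small Employer Certificate from the Dunmore Labour Board; but the Small Employer Certificate has expired, so (a) is unavailable.
Exception (b) requires that the employer provides no cash remuneration (equity only); but employees are paid cash wages, so (b) is unavailable.
Exception (c): every employee is an immediate family member; a current Schedule E Registration is held — every condition holds. But applying paragraphs (e)–(f): (e) operates — a current Category 6 Certificate is held. (f), which would lift (e), is inapplicable — the compliance score is 95 points, not under 89 points. So (c) is unavailable.
Exception (d) is satisfied on its face — the business's age is 20 months, below the 23 months limit; annual gross revenue is $570,000, under the $633,000 limit. Considering the limiting provisions: (g) would limit (d) — aggregate throughput is 7,130 units, below the 7,490 units limit — but (h) sets (g) aside: (h) is triggered — the reference index is 221, meeting the 208 threshold. (i) is triggered (a current Class C Clearance is held), but yields to (j): (j) operates against (i): at least one employee exceeds 30 hours/week. (k), which would lift (j), is not triggered — the design studio is classified under the services sector. Exception (d) stands.

No — exception (d) applies; Samir's design studio is not required to enrol each employee in the state retirement plan.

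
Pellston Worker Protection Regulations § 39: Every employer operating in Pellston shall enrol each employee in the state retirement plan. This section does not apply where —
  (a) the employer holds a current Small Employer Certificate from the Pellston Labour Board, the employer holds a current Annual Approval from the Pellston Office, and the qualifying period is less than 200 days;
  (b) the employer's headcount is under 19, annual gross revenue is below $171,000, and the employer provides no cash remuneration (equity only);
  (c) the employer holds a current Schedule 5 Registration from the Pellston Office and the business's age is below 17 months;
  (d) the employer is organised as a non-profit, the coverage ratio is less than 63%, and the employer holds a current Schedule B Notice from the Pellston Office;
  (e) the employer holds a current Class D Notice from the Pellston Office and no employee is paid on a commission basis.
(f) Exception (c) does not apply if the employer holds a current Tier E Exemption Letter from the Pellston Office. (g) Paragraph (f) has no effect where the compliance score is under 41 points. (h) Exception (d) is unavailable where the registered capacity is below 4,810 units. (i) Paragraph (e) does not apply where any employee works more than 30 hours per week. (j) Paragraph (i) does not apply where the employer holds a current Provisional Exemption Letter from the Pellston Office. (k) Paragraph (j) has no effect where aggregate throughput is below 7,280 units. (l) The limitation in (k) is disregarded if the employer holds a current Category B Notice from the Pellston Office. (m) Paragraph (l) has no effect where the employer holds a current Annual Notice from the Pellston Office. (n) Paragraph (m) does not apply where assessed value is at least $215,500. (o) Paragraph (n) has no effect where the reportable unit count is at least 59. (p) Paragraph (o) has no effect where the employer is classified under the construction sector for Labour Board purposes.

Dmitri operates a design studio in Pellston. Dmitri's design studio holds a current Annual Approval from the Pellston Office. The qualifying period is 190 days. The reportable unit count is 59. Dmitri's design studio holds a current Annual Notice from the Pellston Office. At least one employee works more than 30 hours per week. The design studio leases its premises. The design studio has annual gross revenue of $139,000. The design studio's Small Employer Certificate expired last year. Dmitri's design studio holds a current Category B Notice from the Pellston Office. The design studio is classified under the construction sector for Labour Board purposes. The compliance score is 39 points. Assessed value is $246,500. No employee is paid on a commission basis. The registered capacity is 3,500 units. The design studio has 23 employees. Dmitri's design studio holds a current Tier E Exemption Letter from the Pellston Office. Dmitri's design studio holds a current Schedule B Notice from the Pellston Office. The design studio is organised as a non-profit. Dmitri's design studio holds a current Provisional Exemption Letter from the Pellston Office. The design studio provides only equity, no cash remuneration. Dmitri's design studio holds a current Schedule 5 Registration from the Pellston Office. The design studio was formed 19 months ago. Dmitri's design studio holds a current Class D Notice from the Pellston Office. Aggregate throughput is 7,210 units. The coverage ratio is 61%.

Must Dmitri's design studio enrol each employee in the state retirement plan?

Exception (a) fails — the Small Employer Certificate has expired.
Exception (b) fails — the employer's headcount is 23, not under 19.
Exception (c) does not apply: the business's age is 19 months, not below 17 months.
All of (d)'s requirements are met (the employer is a non-profit; the coverage ratio is 61%, less than the 63% limit; a current Schedule B Notice is held). But: (h) operates — the registered capacity is 3,500 units, below the 4,810 units limit. So (d) is unavailable.
All of (e)'s requirements are met (a current Class D Notice is held; no employee is paid on commission). Considering the limiting provisions: (i) operates (at least one employee exceeds 30 hours/week), but is displaced by (j): (j) operates — a current Provisional Exemption Letter is held. (k) would limit (j) — aggregate throughput is 7,210 units, below the 7,280 units limit — but (l) sets (k) aside: (l) operates — a current Category B Notice is held. (m) operates (a current Annual Notice is held), but is set aside by (n): (n) is engaged — assessed value is $246,500, meeting the $215,500 threshold. (o) would limit (n) — the reportable unit count is 59, meeting the 59 threshold — but (p) sets (o) aside: (p) operates against (o): the design studio is classified under the construction sector. (e) remains available.

No — exception (e) applies; Dmitri's design studio is not required to enrol each employee in the state retirement plan.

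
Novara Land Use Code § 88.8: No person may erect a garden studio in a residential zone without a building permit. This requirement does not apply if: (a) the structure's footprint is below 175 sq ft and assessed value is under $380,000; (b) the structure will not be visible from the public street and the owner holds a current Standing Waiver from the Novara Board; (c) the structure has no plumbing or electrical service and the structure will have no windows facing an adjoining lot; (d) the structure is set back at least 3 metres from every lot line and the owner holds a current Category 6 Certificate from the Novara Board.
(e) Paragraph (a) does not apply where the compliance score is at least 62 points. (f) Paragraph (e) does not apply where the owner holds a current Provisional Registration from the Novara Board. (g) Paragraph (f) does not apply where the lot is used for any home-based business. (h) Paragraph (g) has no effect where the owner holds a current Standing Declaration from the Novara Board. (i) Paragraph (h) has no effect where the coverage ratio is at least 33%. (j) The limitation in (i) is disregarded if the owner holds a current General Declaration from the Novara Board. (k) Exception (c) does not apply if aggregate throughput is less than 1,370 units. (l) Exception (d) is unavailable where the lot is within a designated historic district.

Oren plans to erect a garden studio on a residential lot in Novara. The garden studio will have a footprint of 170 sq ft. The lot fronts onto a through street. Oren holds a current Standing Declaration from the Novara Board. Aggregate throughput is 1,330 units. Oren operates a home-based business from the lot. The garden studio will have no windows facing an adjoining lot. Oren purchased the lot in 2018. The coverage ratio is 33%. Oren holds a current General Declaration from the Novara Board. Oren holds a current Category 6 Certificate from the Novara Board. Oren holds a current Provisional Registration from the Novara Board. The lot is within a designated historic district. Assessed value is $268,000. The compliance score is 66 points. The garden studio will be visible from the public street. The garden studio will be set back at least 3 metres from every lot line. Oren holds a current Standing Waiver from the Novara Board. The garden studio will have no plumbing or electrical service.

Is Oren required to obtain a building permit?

Exception (a): the structure's footprint is 170 sq ft, below the 175 sq ft limit; assessed value is $268,000, under the $380,000 limit — every condition holds. Considering the limiting provisions: (e) is engaged (the compliance score is 66 points, meeting the 62 points threshold), but is displaced by (f): (f) operates against (e): a current Provisional Registration is held. (g) would limit (f) — a home-based business operates on the lot — but (h) sets (g) aside: (h) operates — a current Standing Declaration is held. (i) is triggered (the coverage ratio is 33%, meeting the 33% threshold), but is itself disapplied by (j): (j) operates against (i): a current General Declaration is held. (a) remains available.
Exception (b) does not apply: the structure will be visible from the street.
Exception (c): there is no plumbing or electrical service; no windows face an adjoining lot — every condition holds. But: (k) is triggered — aggregate throughput is 1,330 units, less than the 1,370 units limit. Exception (c) does not apply.
All of (d)'s requirements are met (the setback is at least 3 m on every side; a current Category 6 Certificate is held). But applying paragraph (l): (l) operates against (d): the lot is in a historic district. (d) is therefore removed.

No — exception (a) applies; Oren does not need a building permit.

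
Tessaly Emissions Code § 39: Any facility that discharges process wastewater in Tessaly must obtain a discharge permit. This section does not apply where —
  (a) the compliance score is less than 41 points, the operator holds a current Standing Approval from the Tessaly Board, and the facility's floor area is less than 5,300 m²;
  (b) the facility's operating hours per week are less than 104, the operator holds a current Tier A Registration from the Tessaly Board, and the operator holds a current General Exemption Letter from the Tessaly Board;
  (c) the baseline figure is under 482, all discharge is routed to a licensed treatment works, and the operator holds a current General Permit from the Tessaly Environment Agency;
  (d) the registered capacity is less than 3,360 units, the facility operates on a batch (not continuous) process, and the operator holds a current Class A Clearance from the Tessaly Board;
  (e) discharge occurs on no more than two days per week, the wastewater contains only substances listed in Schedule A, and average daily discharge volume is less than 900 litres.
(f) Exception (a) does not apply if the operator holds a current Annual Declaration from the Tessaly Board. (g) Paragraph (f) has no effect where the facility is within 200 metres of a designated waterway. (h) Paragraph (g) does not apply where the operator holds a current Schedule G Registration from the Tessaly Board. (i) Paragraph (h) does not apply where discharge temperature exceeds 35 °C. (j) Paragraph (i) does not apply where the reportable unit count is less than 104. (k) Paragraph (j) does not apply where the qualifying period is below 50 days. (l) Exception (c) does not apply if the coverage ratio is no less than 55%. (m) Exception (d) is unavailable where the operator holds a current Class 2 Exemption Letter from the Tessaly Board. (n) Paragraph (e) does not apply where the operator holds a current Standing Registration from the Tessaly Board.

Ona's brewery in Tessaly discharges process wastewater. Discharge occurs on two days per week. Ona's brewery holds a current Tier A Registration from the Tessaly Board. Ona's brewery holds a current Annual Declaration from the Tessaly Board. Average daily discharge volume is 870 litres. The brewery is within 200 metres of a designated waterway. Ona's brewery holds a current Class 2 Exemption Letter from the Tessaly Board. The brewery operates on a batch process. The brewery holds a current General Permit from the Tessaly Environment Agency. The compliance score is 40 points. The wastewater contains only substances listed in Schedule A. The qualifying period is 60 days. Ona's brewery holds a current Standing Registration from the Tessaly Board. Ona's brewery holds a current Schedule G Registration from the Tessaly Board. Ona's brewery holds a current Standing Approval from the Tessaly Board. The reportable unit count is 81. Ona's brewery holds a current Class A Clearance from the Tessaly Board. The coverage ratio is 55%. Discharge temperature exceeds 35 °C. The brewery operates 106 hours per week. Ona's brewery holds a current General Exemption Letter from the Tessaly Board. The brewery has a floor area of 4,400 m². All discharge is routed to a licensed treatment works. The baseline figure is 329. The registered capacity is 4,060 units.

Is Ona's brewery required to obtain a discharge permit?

Exception (a): the compliance score is 40 points, less than the 41 points limit; a current Standing Approval is held; the facility's floor area is 4,400 m², less than the 5,300 m² limit — every condition holds. However, paragraphs (f)–(k) must be considered: (f) applies — a current Annual Declaration is held. (g) would limit (f) — the brewery is within 200 m of a designated waterway — but (h) sets (g) aside: (h) operates against (g): a current Schedule G Registration is held. (i) is triggered (discharge temperature exceeds 35 °C), but yields to (j): (j) operates against (i): the reportable unit count is 81, less than the 104 limit. (k), which would lift (j), does not operate here — the qualifying period is 60 days, not below 50 days. So (a) is unavailable.
Exception (b) fails — the facility's operating hours per week are 106, not less than 104.
Exception (c)'s conditions are all satisfied: the baseline figure is 329, under the 482 limit; discharge is routed to a licensed treatment works; a current General Permit is held. Turning to paragraph (l): (l) operates against (c): the coverage ratio is 55%, meeting the 55% threshold. So (c) is unavailable.
Exception (d) does not apply: the registered capacity is 4,060 units, not less than 3,360 units.
All of (e)'s requirements are met (discharge occurs on no more than two days per week; the wastewater is Schedule-A-only; average daily discharge volume is 870 litres, less than the 900 litres limit). Turning to paragraph (n): (n) operates against (e): a current Standing Registration is held. (e) is therefore removed.
No exception displaces § 39.

Yes — Ona's brewery must obtain a discharge permit.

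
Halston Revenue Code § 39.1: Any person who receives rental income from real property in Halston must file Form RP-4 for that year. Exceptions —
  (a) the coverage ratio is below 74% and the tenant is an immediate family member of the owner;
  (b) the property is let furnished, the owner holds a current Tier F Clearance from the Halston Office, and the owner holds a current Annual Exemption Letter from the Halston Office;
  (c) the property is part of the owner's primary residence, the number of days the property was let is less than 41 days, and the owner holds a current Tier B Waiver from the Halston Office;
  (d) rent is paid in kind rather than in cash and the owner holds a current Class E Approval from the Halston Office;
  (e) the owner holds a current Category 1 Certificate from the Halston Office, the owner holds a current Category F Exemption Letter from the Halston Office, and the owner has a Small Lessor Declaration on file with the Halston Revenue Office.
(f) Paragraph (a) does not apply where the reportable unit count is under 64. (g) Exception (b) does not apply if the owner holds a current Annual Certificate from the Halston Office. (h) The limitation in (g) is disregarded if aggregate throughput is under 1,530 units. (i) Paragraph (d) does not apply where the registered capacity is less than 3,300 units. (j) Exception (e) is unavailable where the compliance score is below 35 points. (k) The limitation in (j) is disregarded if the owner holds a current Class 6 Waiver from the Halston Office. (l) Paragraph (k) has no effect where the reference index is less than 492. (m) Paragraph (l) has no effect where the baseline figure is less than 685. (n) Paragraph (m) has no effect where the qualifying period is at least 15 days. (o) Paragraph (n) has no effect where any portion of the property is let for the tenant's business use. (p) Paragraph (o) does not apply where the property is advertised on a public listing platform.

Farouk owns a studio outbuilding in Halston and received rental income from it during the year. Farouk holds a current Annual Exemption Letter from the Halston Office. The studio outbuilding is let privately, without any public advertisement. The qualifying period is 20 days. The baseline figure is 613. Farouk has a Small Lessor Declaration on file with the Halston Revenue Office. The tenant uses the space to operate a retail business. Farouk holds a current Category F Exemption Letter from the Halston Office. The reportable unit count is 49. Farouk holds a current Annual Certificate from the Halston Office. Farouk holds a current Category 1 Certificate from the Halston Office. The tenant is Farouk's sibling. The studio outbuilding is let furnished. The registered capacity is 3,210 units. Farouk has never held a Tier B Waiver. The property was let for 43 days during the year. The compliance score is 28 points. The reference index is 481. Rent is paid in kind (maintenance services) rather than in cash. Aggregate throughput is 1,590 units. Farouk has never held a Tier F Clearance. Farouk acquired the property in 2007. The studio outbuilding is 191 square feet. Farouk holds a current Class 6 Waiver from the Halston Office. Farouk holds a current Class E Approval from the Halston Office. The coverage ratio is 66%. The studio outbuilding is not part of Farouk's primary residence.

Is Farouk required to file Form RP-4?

No — exception (e) applies; Farouk is not required to file Form RP-4.

Exception (a): the coverage ratio is 66%, below the 74% limit; the tenant is an immediate family member — every condition holds. But: (f) is engaged — the reportable unit count is 49, under the 64 limit. Exception (a) does not apply.
Exception (b) does not apply: no current Tier F Clearance is held.
Exception (c) requires that the property is part of the owner's primary residence; but the studio outbuilding is not part of the primary residence, so (c) is unavailable.
Exception (d) is satisfied on its face — rent is paid in kind; a current Class E Approval is held. Turning to paragraph (i): (i) operates against (d): the registered capacity is 3,210 units, less than the 3,300 units limit. So (d) is unavailable.
Exception (e) is satisfied on its face — a current Category 1 Certificate is held; a current Category F Exemption Letter is held; a Small Lessor Declaration is on file. Applying paragraphs (j)–(p): (j) applies (the compliance score is 28 points, below the 35 points limit), but yields to (k): (k) operates — a current Class 6 Waiver is held. (l) would limit (k) — the reference index is 481, less than the 492 limit — but (m) sets (l) aside: (m) operates against (l): the baseline figure is 613, less than the 685 limit. (n) is triggered (the qualifying period is 20 days, meeting the 15 days threshold), but is overridden by (o): (o) operates against (n): the space is let for business use. (p), which would lift (o), does not operate here — the property is let privately without advertisement. Exception (e) stands.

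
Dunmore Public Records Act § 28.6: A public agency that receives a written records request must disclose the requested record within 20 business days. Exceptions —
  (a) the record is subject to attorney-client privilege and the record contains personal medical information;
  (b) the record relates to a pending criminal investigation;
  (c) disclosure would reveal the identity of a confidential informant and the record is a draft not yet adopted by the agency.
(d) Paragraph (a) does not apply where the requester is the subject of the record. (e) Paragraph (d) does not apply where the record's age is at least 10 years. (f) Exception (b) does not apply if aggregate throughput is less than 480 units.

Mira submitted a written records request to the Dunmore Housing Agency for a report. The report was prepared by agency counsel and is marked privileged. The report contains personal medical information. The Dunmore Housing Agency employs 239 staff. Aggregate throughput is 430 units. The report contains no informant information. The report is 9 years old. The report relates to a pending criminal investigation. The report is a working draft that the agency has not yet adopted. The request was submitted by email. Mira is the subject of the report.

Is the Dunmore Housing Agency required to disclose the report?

Exception (a)'s conditions are all satisfied: the report is privileged; the report contains personal medical information. But applying paragraphs (d)–(e): (d) is engaged — Mira is the subject of the report. (e) is not triggered (the record's age is 9 years, short of 10 years), so (d) stands. So (a) is unavailable.
Exception (b) is satisfied on its face — the report relates to a pending investigation. Turning to paragraph (f): (f) applies — aggregate throughput is 430 units, less than the 480 units limit. Exception (b) does not apply.
Exception (c) fails — the report contains no informant information.
No exception is made out. the Dunmore Housing Agency falls within the general rule.

Yes — the Dunmore Housing Agency must disclose the report.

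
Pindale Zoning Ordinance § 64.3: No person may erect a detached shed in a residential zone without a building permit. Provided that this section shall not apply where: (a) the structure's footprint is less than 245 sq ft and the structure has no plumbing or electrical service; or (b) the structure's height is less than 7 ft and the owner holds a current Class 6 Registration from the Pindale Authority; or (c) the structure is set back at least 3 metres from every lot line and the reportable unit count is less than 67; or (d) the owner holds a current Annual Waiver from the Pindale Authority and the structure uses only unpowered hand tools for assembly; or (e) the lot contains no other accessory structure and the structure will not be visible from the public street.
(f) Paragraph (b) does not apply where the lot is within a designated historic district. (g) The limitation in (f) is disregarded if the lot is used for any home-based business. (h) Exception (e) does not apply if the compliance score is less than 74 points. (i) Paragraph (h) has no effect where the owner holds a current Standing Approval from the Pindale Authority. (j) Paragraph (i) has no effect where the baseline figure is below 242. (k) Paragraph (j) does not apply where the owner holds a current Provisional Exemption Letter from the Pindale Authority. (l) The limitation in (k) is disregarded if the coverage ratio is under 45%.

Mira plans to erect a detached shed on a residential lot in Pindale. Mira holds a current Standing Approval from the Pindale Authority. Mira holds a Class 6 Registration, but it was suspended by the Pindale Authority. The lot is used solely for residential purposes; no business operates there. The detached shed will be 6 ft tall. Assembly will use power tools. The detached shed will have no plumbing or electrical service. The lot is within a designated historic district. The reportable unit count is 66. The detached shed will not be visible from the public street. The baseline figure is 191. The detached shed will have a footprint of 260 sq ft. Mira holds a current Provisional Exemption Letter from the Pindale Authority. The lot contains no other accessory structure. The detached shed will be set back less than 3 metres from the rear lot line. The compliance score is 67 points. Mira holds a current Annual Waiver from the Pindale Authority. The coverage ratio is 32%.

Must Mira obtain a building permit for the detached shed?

Exception (a) fails — the structure's footprint is 260 sq ft, not less than 245 sq ft.
Exception (b) requires that the owner holds a current Class 6 Registration from the Pindale Authority; but the Class 6 Registration is not current, so (b) is unavailable.
Exception (c) requires that the structure is set back at least 3 metres from every lot line; but the rear setback is under 3 m, so (c) is unavailable.
Exception (d) does not apply: assembly uses power tools.
Exception (e): the lot has no other accessory structure; the structure will not be visible from the street — every condition holds. Turning to paragraphs (h)–(l): (h) operates against (e): the compliance score is 67 points, less than the 74 points limit. (i) would limit (h) — a current Standing Approval is held — but (j) sets (i) aside: (j) operates against (i): the baseline figure is 191, below the 242 limit. (k) is triggered (a current Provisional Exemption Letter is held), but is overridden by (l): (l) operates against (k): the coverage ratio is 32%, under the 45% limit. (e) is therefore removed.
No exception displaces § 64.3.

Yes — Mira must obtain a building permit.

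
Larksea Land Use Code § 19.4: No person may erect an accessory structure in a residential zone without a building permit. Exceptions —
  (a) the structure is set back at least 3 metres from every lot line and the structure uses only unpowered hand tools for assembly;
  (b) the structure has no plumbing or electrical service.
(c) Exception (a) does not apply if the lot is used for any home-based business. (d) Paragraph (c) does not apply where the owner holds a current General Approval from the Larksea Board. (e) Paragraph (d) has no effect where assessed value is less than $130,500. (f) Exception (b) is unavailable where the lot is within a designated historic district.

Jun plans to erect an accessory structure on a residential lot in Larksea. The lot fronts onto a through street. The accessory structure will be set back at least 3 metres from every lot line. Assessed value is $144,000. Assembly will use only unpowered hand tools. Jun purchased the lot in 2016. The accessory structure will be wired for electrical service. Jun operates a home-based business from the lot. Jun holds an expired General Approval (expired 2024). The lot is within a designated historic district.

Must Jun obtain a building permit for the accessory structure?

Exception (a)'s conditions are all satisfied: the setback is at least 3 m on every side; assembly uses only hand tools. Turning to paragraphs (c)–(e): (c) operates against (a): a home-based business operates on the lot. (d), which would lift (c), does not operate here — the General Approval is not current. (a) is therefore removed.
Exception (b) requires that the structure has no plumbing or electrical service; but electrical service is planned, so (b) is unavailable.
No exception is made out. Jun falls within the general rule.

Yes — Jun must obtain a building permit.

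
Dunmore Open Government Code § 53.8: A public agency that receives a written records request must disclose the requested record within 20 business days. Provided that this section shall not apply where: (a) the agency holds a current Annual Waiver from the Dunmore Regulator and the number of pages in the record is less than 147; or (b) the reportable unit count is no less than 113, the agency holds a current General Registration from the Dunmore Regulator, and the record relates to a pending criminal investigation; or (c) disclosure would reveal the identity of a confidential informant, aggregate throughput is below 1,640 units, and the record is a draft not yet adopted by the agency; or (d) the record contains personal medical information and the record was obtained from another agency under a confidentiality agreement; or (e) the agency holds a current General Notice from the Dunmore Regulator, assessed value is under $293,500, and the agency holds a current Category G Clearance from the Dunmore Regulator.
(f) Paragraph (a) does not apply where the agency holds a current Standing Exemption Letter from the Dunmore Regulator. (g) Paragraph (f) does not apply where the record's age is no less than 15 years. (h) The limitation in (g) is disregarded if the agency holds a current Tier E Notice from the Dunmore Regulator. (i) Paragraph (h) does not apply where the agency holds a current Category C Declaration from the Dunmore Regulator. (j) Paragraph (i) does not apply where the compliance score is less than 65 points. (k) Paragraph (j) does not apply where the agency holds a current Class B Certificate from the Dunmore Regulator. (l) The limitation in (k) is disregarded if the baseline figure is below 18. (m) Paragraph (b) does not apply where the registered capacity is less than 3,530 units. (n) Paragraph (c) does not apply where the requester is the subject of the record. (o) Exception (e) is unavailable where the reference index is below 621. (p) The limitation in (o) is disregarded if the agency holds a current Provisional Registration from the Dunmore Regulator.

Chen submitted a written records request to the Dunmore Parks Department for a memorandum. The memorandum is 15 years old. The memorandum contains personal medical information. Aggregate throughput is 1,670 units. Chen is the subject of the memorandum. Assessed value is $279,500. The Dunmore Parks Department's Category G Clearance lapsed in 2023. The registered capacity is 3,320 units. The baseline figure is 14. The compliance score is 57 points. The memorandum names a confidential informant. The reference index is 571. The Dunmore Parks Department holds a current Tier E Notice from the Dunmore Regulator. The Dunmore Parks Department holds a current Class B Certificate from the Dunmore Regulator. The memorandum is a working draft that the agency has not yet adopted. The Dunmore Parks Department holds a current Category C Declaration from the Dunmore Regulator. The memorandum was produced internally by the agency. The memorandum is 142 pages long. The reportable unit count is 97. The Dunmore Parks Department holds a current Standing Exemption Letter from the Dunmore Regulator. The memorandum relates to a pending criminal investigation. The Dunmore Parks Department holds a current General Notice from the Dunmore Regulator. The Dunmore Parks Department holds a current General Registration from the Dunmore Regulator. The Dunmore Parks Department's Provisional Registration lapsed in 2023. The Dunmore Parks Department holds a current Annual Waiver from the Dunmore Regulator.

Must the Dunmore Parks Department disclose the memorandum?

Exception (a) is satisfied on its face — a current Annual Waiver is held; the number of pages in the record is 142, less than the 147 limit. But: (f) operates against (a): a current Standing Exemption Letter is held. (g) would limit (f) — the record's age is 15 years, meeting the 15 years threshold — but (h) sets (g) aside: (h) operates against (g): a current Tier E Notice is held. (i) is engaged (a current Category C Declaration is held), but is displaced by (j): (j) operates against (i): the compliance score is 57 points, less than the 65 points limit. (k) operates (a current Class B Certificate is held), but is itself disapplied by (l): (l) operates — the baseline figure is 14, below the 18 limit. Exception (a) does not apply.
Exception (b) does not apply: the reportable unit count is 97, short of 113.
Exception (c) requires that aggregate throughput is below 1,640 units; but aggregate throughput is 1,670 units, not below 1,640 units, so (c) is unavailable.
Exception (d) requires that the record was obtained from another agency under a confidentiality agreement; but the memorandum was produced internally, so (d) is unavailable.
Exception (e) fails — the Category G Clearance is not current.
No exception is made out. the Dunmore Parks Department falls within the general rule.

Yes — the Dunmore Parks Department must disclose the memorandum.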